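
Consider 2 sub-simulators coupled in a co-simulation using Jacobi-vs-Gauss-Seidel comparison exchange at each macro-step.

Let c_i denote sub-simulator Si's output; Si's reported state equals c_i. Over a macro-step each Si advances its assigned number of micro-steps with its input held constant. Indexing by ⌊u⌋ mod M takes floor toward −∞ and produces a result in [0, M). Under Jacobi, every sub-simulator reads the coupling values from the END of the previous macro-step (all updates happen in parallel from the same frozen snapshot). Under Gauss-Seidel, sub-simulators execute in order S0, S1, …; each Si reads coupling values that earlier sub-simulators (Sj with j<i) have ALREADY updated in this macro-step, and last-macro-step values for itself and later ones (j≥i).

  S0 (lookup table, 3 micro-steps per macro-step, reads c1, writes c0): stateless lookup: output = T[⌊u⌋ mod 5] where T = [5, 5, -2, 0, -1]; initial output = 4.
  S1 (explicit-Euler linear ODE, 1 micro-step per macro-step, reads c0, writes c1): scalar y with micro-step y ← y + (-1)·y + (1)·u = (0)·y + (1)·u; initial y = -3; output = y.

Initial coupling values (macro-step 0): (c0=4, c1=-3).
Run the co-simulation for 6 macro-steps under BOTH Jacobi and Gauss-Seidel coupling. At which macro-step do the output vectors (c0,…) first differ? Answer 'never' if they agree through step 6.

first divergence at macro-step: 1

[Jacobi] macro 1: S0 reads c1=-3 → after 3×micro: -2; S1 reads c0=4 → after 1×micro: 4 ⇒ (c0=-2, c1=4)
[Jacobi] macro 2: S0 reads c1=4 → after 3×micro: -1; S1 reads c0=-2 → after 1×micro: -2 ⇒ (c0=-1, c1=-2)
[Jacobi] macro 3: S0 reads c1=-2 → after 3×micro: 0; S1 reads c0=-1 → after 1×micro: -1 ⇒ (c0=0, c1=-1)
[Jacobi] macro 4: S0 reads c1=-1 → after 3×micro: -1; S1 reads c0=0 → after 1×micro: 0 ⇒ (c0=-1, c1=0)
[Jacobi] macro 5: S0 reads c1=0 → after 3×micro: 5; S1 reads c0=-1 → after 1×micro: -1 ⇒ (c0=5, c1=-1)
[Jacobi] macro 6: S0 reads c1=-1 → after 3×micro: -1; S1 reads c0=5 → after 1×micro: 5 ⇒ (c0=-1, c1=5)
[Gauss-Seidel] macro 1: S0 reads c1=-3 → after 3×micro: -2; S1 reads c0=-2 → after 1×micro: -2 ⇒ (c0=-2, c1=-2)
[Gauss-Seidel] macro 2: S0 reads c1=-2 → after 3×micro: 0; S1 reads c0=0 → after 1×micro: 0 ⇒ (c0=0, c1=0)
[Gauss-Seidel] macro 3: S0 reads c1=0 → after 3×micro: 5; S1 reads c0=5 → after 1×micro: 5 ⇒ (c0=5, c1=5)
[Gauss-Seidel] macro 4: S0 reads c1=5 → after 3×micro: 5; S1 reads c0=5 → after 1×micro: 5 ⇒ (c0=5, c1=5)
[Gauss-Seidel] macro 5: S0 reads c1=5 → after 3×micro: 5; S1 reads c0=5 → after 1×micro: 5 ⇒ (c0=5, c1=5)
[Gauss-Seidel] macro 6: S0 reads c1=5 → after 3×micro: 5; S1 reads c0=5 → after 1×micro: 5 ⇒ (c0=5, c1=5)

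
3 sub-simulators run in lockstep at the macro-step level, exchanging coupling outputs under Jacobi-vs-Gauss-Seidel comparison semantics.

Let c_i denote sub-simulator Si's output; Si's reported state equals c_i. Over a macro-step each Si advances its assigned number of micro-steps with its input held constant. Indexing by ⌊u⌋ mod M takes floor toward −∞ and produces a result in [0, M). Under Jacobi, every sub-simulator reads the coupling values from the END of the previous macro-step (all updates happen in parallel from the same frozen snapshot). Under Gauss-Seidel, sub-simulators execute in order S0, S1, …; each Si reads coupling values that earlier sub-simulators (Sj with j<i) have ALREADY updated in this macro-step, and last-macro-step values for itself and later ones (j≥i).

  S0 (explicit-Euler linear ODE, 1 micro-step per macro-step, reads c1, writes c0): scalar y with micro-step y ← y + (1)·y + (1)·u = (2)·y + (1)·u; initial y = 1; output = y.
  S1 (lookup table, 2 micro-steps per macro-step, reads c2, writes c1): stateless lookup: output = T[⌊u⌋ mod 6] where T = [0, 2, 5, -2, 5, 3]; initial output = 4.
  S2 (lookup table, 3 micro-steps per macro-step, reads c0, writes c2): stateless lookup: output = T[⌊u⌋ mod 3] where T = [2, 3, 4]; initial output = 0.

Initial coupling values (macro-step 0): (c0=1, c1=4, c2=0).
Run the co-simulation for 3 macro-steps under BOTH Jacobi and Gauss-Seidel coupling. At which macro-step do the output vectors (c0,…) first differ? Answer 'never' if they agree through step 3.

first divergence at macro-step: 1

[Jacobi] macro 1: S0 reads c1=4 → after 1×micro: 6; S1 reads c2=0 → after 2×micro: 0; S2 reads c0=1 → after 3×micro: 3 ⇒ (c0=6, c1=0, c2=3)
[Jacobi] macro 2: S0 reads c1=0 → after 1×micro: 12; S1 reads c2=3 → after 2×micro: -2; S2 reads c0=6 → after 3×micro: 2 ⇒ (c0=12, c1=-2, c2=2)
[Jacobi] macro 3: S0 reads c1=-2 → after 1×micro: 22; S1 reads c2=2 → after 2×micro: 5; S2 reads c0=12 → after 3×micro: 2 ⇒ (c0=22, c1=5, c2=2)
[Gauss-Seidel] macro 1: S0 reads c1=4 → after 1×micro: 6; S1 reads c2=0 → after 2×micro: 0; S2 reads c0=6 → after 3×micro: 2 ⇒ (c0=6, c1=0, c2=2)
[Gauss-Seidel] macro 2: S0 reads c1=0 → after 1×micro: 12; S1 reads c2=2 → after 2×micro: 5; S2 reads c0=12 → after 3×micro: 2 ⇒ (c0=12, c1=5, c2=2)
[Gauss-Seidel] macro 3: S0 reads c1=5 → after 1×micro: 29; S1 reads c2=2 → after 2×micro: 5; S2 reads c0=29 → after 3×micro: 4 ⇒ (c0=29, c1=5, c2=4)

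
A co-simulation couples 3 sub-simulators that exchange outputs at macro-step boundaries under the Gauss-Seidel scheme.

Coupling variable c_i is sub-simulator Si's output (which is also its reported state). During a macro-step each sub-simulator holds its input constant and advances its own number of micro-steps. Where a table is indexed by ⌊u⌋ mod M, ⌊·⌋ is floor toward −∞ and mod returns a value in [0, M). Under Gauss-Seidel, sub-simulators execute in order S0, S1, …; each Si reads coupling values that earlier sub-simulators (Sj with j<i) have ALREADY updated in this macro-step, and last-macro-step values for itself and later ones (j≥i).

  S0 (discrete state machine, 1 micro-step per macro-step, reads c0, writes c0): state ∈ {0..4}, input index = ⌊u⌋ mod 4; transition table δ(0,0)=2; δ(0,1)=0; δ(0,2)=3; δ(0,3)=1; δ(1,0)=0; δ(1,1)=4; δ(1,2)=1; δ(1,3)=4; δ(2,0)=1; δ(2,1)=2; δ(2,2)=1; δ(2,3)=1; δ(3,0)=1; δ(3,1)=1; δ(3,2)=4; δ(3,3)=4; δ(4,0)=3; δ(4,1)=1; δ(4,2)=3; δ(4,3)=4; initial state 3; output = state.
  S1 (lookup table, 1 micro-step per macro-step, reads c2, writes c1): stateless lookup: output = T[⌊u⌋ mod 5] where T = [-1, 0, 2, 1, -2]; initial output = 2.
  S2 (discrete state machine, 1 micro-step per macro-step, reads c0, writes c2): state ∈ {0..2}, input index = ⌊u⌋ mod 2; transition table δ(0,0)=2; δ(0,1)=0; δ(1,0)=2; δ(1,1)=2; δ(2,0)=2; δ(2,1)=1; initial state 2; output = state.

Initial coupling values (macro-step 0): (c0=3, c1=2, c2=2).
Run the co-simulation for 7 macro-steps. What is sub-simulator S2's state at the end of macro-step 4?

macro 1: S0 reads c0=3 → after 1×micro: 4; S1 reads c2=2 → after 1×micro: 2; S2 reads c0=4 → after 1×micro: 2 ⇒ (c0=4, c1=2, c2=2)
macro 2: S0 reads c0=4 → after 1×micro: 3; S1 reads c2=2 → after 1×micro: 2; S2 reads c0=3 → after 1×micro: 1 ⇒ (c0=3, c1=2, c2=1)
macro 3: S0 reads c0=3 → after 1×micro: 4; S1 reads c2=1 → after 1×micro: 0; S2 reads c0=4 → after 1×micro: 2 ⇒ (c0=4, c1=0, c2=2)
macro 4: S0 reads c0=4 → after 1×micro: 3; S1 reads c2=2 → after 1×micro: 2; S2 reads c0=3 → after 1×micro: 1 ⇒ (c0=3, c1=2, c2=1)
macro 5: S0 reads c0=3 → after 1×micro: 4; S1 reads c2=1 → after 1×micro: 0; S2 reads c0=4 → after 1×micro: 2 ⇒ (c0=4, c1=0, c2=2)
macro 6: S0 reads c0=4 → after 1×micro: 3; S1 reads c2=2 → after 1×micro: 2; S2 reads c0=3 → after 1×micro: 1 ⇒ (c0=3, c1=2, c2=1)
macro 7: S0 reads c0=3 → after 1×micro: 4; S1 reads c2=1 → after 1×micro: 0; S2 reads c0=4 → after 1×micro: 2 ⇒ (c0=4, c1=0, c2=2)

S2 state at macro-step 4 = 1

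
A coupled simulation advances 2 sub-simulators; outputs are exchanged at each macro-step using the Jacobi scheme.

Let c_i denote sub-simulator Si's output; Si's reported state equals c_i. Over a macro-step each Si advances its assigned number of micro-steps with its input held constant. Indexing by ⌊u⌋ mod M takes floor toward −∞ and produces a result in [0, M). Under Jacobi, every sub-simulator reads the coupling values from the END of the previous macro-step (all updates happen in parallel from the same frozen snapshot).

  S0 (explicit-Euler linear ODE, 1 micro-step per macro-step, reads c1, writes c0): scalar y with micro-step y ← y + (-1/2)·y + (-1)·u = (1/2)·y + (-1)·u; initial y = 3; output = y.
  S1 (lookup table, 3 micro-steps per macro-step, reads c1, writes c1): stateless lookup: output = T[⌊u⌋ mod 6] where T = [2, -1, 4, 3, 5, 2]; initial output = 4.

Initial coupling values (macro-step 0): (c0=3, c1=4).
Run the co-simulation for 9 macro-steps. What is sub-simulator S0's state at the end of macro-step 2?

macro 1: S0 reads c1=4 → after 1×micro: -5/2; S1 reads c1=4 → after 3×micro: 5 ⇒ (c0=-5/2, c1=5)
macro 2: S0 reads c1=5 → after 1×micro: -25/4; S1 reads c1=5 → after 3×micro: 2 ⇒ (c0=-25/4, c1=2)
macro 3: S0 reads c1=2 → after 1×micro: -41/8; S1 reads c1=2 → after 3×micro: 4 ⇒ (c0=-41/8, c1=4)
macro 4: S0 reads c1=4 → after 1×micro: -105/16; S1 reads c1=4 → after 3×micro: 5 ⇒ (c0=-105/16, c1=5)
macro 5: S0 reads c1=5 → after 1×micro: -265/32; S1 reads c1=5 → after 3×micro: 2 ⇒ (c0=-265/32, c1=2)
macro 6: S0 reads c1=2 → after 1×micro: -393/64; S1 reads c1=2 → after 3×micro: 4 ⇒ (c0=-393/64, c1=4)
macro 7: S0 reads c1=4 → after 1×micro: -905/128; S1 reads c1=4 → after 3×micro: 5 ⇒ (c0=-905/128, c1=5)
macro 8: S0 reads c1=5 → after 1×micro: -2185/256; S1 reads c1=5 → after 3×micro: 2 ⇒ (c0=-2185/256, c1=2)
macro 9: S0 reads c1=2 → after 1×micro: -3209/512; S1 reads c1=2 → after 3×micro: 4 ⇒ (c0=-3209/512, c1=4)

S0 state at macro-step 2 = -25/4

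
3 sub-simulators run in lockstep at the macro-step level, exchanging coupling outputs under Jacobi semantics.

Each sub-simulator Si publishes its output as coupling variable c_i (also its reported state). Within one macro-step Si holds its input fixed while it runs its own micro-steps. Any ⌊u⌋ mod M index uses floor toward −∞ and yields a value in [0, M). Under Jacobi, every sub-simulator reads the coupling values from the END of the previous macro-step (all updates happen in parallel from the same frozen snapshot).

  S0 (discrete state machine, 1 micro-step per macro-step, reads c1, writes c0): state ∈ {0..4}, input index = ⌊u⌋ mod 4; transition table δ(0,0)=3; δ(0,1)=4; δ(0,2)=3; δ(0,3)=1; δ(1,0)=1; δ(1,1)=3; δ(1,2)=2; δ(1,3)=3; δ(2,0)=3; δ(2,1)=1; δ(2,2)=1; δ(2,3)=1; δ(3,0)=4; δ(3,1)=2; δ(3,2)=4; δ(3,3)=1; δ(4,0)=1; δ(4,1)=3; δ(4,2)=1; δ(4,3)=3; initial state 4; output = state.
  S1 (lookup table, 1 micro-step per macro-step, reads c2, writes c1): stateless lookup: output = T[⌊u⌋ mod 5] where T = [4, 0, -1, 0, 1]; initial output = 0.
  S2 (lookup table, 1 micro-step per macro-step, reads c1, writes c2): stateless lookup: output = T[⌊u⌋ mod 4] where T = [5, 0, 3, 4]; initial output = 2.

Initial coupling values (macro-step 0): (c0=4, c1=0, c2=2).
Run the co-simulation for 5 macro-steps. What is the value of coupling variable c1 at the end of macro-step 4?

macro 1: S0 reads c1=0 → after 1×micro: 1; S1 reads c2=2 → after 1×micro: -1; S2 reads c1=0 → after 1×micro: 5 ⇒ (c0=1, c1=-1, c2=5)
macro 2: S0 reads c1=-1 → after 1×micro: 3; S1 reads c2=5 → after 1×micro: 4; S2 reads c1=-1 → after 1×micro: 4 ⇒ (c0=3, c1=4, c2=4)
macro 3: S0 reads c1=4 → after 1×micro: 4; S1 reads c2=4 → after 1×micro: 1; S2 reads c1=4 → after 1×micro: 5 ⇒ (c0=4, c1=1, c2=5)
macro 4: S0 reads c1=1 → after 1×micro: 3; S1 reads c2=5 → after 1×micro: 4; S2 reads c1=1 → after 1×micro: 0 ⇒ (c0=3, c1=4, c2=0)
macro 5: S0 reads c1=4 → after 1×micro: 4; S1 reads c2=0 → after 1×micro: 4; S2 reads c1=4 → after 1×micro: 5 ⇒ (c0=4, c1=4, c2=5)

c1 at macro-step 4 = 4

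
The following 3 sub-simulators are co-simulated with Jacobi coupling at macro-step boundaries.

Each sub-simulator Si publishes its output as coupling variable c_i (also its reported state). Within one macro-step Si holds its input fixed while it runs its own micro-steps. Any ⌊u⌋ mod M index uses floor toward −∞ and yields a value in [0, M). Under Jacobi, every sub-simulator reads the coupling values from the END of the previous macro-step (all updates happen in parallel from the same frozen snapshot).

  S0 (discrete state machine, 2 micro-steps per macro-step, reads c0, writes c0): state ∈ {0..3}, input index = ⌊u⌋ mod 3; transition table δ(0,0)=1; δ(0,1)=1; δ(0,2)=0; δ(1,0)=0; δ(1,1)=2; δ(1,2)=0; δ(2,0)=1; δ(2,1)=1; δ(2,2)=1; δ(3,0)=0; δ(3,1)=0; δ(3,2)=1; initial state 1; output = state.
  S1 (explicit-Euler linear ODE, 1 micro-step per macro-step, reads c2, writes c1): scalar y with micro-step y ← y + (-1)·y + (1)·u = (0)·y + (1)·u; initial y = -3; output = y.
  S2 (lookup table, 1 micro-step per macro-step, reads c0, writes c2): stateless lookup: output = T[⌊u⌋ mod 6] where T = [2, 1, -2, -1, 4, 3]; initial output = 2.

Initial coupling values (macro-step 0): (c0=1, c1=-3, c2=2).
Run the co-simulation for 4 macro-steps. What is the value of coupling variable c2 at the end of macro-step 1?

macro 1: S0 reads c0=1 → after 2×micro: 1; S1 reads c2=2 → after 1×micro: 2; S2 reads c0=1 → after 1×micro: 1 ⇒ (c0=1, c1=2, c2=1)
macro 2: S0 reads c0=1 → after 2×micro: 1; S1 reads c2=1 → after 1×micro: 1; S2 reads c0=1 → after 1×micro: 1 ⇒ (c0=1, c1=1, c2=1)
macro 3: S0 reads c0=1 → after 2×micro: 1; S1 reads c2=1 → after 1×micro: 1; S2 reads c0=1 → after 1×micro: 1 ⇒ (c0=1, c1=1, c2=1)
macro 4: S0 reads c0=1 → after 2×micro: 1; S1 reads c2=1 → after 1×micro: 1; S2 reads c0=1 → after 1×micro: 1 ⇒ (c0=1, c1=1, c2=1)

c2 at macro-step 1 = 1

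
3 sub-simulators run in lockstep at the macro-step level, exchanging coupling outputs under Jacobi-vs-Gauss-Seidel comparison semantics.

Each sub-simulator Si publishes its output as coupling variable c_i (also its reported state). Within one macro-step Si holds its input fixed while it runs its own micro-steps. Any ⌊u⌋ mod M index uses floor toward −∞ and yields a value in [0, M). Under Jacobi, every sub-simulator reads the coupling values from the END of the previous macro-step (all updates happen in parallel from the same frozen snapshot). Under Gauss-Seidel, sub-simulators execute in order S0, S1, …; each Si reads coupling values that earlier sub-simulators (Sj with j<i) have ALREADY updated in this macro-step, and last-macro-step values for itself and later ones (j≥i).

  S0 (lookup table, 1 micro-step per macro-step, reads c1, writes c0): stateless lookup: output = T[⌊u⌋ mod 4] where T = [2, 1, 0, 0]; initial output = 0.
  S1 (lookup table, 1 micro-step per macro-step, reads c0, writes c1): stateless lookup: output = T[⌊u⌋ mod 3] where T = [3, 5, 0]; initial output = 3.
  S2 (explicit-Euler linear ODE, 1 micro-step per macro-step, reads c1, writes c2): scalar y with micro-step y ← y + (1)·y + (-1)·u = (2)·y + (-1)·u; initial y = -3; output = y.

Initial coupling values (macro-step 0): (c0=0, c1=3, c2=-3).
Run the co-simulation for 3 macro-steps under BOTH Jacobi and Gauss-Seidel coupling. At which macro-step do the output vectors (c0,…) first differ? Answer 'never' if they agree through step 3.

[Jacobi] macro 1: S0 reads c1=3 → after 1×micro: 0; S1 reads c0=0 → after 1×micro: 3; S2 reads c1=3 → after 1×micro: -9 ⇒ (c0=0, c1=3, c2=-9)
[Jacobi] macro 2: S0 reads c1=3 → after 1×micro: 0; S1 reads c0=0 → after 1×micro: 3; S2 reads c1=3 → after 1×micro: -21 ⇒ (c0=0, c1=3, c2=-21)
[Jacobi] macro 3: S0 reads c1=3 → after 1×micro: 0; S1 reads c0=0 → after 1×micro: 3; S2 reads c1=3 → after 1×micro: -45 ⇒ (c0=0, c1=3, c2=-45)
[Gauss-Seidel] macro 1: S0 reads c1=3 → after 1×micro: 0; S1 reads c0=0 → after 1×micro: 3; S2 reads c1=3 → after 1×micro: -9 ⇒ (c0=0, c1=3, c2=-9)
[Gauss-Seidel] macro 2: S0 reads c1=3 → after 1×micro: 0; S1 reads c0=0 → after 1×micro: 3; S2 reads c1=3 → after 1×micro: -21 ⇒ (c0=0, c1=3, c2=-21)
[Gauss-Seidel] macro 3: S0 reads c1=3 → after 1×micro: 0; S1 reads c0=0 → after 1×micro: 3; S2 reads c1=3 → after 1×micro: -45 ⇒ (c0=0, c1=3, c2=-45)

first divergence at macro-step: never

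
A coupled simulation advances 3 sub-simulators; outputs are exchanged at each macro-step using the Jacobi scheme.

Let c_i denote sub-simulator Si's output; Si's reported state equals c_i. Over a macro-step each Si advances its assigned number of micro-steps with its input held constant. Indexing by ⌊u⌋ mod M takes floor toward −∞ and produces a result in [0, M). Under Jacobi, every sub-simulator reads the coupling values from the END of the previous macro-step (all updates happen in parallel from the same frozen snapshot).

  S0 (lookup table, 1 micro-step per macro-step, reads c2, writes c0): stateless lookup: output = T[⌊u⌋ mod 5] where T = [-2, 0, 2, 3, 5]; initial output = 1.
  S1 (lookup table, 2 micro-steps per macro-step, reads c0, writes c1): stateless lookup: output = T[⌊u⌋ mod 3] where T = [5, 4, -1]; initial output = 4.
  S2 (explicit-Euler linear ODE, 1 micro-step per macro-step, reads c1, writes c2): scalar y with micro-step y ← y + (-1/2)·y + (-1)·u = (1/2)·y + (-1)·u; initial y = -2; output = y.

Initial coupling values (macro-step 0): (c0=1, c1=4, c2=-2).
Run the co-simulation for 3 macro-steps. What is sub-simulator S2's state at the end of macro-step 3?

S2 state at macro-step 3 = -33/4

macro 1: S0 reads c2=-2 → after 1×micro: 3; S1 reads c0=1 → after 2×micro: 4; S2 reads c1=4 → after 1×micro: -5 ⇒ (c0=3, c1=4, c2=-5)
macro 2: S0 reads c2=-5 → after 1×micro: -2; S1 reads c0=3 → after 2×micro: 5; S2 reads c1=4 → after 1×micro: -13/2 ⇒ (c0=-2, c1=5, c2=-13/2)
macro 3: S0 reads c2=-13/2 → after 1×micro: 3; S1 reads c0=-2 → after 2×micro: 4; S2 reads c1=5 → after 1×micro: -33/4 ⇒ (c0=3, c1=4, c2=-33/4)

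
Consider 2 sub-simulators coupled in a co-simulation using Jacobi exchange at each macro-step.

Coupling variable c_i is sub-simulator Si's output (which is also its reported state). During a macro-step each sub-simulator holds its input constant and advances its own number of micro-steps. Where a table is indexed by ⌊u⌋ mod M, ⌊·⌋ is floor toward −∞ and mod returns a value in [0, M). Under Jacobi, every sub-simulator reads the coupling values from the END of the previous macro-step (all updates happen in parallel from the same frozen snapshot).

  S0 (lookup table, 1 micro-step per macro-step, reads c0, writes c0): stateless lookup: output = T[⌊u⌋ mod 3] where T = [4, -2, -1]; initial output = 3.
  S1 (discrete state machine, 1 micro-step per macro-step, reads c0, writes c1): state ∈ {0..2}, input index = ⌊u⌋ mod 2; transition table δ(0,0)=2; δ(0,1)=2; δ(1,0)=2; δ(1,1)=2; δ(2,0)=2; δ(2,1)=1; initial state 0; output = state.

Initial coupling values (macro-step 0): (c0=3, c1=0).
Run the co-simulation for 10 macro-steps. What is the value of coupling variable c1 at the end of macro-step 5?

macro 1: S0 reads c0=3 → after 1×micro: 4; S1 reads c0=3 → after 1×micro: 2 ⇒ (c0=4, c1=2)
macro 2: S0 reads c0=4 → after 1×micro: -2; S1 reads c0=4 → after 1×micro: 2 ⇒ (c0=-2, c1=2)
macro 3: S0 reads c0=-2 → after 1×micro: -2; S1 reads c0=-2 → after 1×micro: 2 ⇒ (c0=-2, c1=2)
macro 4: S0 reads c0=-2 → after 1×micro: -2; S1 reads c0=-2 → after 1×micro: 2 ⇒ (c0=-2, c1=2)
macro 5: S0 reads c0=-2 → after 1×micro: -2; S1 reads c0=-2 → after 1×micro: 2 ⇒ (c0=-2, c1=2)
macro 6: S0 reads c0=-2 → after 1×micro: -2; S1 reads c0=-2 → after 1×micro: 2 ⇒ (c0=-2, c1=2)
macro 7: S0 reads c0=-2 → after 1×micro: -2; S1 reads c0=-2 → after 1×micro: 2 ⇒ (c0=-2, c1=2)
macro 8: S0 reads c0=-2 → after 1×micro: -2; S1 reads c0=-2 → after 1×micro: 2 ⇒ (c0=-2, c1=2)
macro 9: S0 reads c0=-2 → after 1×micro: -2; S1 reads c0=-2 → after 1×micro: 2 ⇒ (c0=-2, c1=2)
macro 10: S0 reads c0=-2 → after 1×micro: -2; S1 reads c0=-2 → after 1×micro: 2 ⇒ (c0=-2, c1=2)

c1 at macro-step 5 = 2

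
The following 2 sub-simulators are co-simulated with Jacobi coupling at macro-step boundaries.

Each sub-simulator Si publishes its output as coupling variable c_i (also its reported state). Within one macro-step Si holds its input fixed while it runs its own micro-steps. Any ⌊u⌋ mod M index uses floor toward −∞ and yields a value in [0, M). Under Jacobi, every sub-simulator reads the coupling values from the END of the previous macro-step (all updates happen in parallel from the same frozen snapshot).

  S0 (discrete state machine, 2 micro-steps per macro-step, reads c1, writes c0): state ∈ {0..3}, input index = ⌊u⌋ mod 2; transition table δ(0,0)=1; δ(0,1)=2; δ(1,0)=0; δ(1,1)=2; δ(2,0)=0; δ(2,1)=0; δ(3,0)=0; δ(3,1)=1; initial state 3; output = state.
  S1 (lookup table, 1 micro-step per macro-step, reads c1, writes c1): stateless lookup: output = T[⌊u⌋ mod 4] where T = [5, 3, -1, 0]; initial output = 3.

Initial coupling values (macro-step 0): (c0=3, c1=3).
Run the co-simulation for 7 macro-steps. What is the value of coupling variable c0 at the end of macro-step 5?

macro 1: S0 reads c1=3 → after 2×micro: 2; S1 reads c1=3 → after 1×micro: 0 ⇒ (c0=2, c1=0)
macro 2: S0 reads c1=0 → after 2×micro: 1; S1 reads c1=0 → after 1×micro: 5 ⇒ (c0=1, c1=5)
macro 3: S0 reads c1=5 → after 2×micro: 0; S1 reads c1=5 → after 1×micro: 3 ⇒ (c0=0, c1=3)
macro 4: S0 reads c1=3 → after 2×micro: 0; S1 reads c1=3 → after 1×micro: 0 ⇒ (c0=0, c1=0)
macro 5: S0 reads c1=0 → after 2×micro: 0; S1 reads c1=0 → after 1×micro: 5 ⇒ (c0=0, c1=5)
macro 6: S0 reads c1=5 → after 2×micro: 0; S1 reads c1=5 → after 1×micro: 3 ⇒ (c0=0, c1=3)
macro 7: S0 reads c1=3 → after 2×micro: 0; S1 reads c1=3 → after 1×micro: 0 ⇒ (c0=0, c1=0)

c0 at macro-step 5 = 0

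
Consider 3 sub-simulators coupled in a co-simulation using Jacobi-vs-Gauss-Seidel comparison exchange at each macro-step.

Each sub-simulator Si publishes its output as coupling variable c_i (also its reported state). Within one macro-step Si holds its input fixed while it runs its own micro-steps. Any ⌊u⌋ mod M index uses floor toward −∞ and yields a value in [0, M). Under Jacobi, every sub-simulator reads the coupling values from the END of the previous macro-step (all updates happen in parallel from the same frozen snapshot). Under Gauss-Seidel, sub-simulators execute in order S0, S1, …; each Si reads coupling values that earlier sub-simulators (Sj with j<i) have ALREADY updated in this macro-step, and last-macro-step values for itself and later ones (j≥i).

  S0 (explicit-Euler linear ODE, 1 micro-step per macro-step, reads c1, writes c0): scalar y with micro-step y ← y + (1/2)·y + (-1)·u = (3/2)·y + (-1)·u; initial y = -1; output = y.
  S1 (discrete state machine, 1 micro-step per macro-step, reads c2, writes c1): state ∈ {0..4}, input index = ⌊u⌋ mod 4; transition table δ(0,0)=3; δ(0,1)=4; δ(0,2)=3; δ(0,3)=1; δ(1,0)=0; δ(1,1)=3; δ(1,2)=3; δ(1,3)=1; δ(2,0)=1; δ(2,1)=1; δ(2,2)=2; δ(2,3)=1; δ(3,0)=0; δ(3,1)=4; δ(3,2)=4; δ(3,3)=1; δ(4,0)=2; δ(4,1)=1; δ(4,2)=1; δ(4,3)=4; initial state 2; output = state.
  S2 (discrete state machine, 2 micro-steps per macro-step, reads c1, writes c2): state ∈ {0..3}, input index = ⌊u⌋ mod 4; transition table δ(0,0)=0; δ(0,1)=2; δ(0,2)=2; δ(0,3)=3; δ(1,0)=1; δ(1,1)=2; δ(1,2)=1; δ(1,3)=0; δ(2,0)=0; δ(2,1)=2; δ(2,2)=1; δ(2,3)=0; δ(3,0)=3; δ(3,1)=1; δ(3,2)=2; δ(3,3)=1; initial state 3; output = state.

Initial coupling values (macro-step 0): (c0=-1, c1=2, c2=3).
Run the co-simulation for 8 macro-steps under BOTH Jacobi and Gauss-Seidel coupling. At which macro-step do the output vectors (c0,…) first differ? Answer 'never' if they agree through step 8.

[Jacobi] macro 1: S0 reads c1=2 → after 1×micro: -7/2; S1 reads c2=3 → after 1×micro: 1; S2 reads c1=2 → after 2×micro: 1 ⇒ (c0=-7/2, c1=1, c2=1)
[Jacobi] macro 2: S0 reads c1=1 → after 1×micro: -25/4; S1 reads c2=1 → after 1×micro: 3; S2 reads c1=1 → after 2×micro: 2 ⇒ (c0=-25/4, c1=3, c2=2)
[Jacobi] macro 3: S0 reads c1=3 → after 1×micro: -99/8; S1 reads c2=2 → after 1×micro: 4; S2 reads c1=3 → after 2×micro: 3 ⇒ (c0=-99/8, c1=4, c2=3)
[Jacobi] macro 4: S0 reads c1=4 → after 1×micro: -361/16; S1 reads c2=3 → after 1×micro: 4; S2 reads c1=4 → after 2×micro: 3 ⇒ (c0=-361/16, c1=4, c2=3)
[Jacobi] macro 5: S0 reads c1=4 → after 1×micro: -1211/32; S1 reads c2=3 → after 1×micro: 4; S2 reads c1=4 → after 2×micro: 3 ⇒ (c0=-1211/32, c1=4, c2=3)
[Jacobi] macro 6: S0 reads c1=4 → after 1×micro: -3889/64; S1 reads c2=3 → after 1×micro: 4; S2 reads c1=4 → after 2×micro: 3 ⇒ (c0=-3889/64, c1=4, c2=3)
[Jacobi] macro 7: S0 reads c1=4 → after 1×micro: -12179/128; S1 reads c2=3 → after 1×micro: 4; S2 reads c1=4 → after 2×micro: 3 ⇒ (c0=-12179/128, c1=4, c2=3)
[Jacobi] macro 8: S0 reads c1=4 → after 1×micro: -37561/256; S1 reads c2=3 → after 1×micro: 4; S2 reads c1=4 → after 2×micro: 3 ⇒ (c0=-37561/256, c1=4, c2=3)
[Gauss-Seidel] macro 1: S0 reads c1=2 → after 1×micro: -7/2; S1 reads c2=3 → after 1×micro: 1; S2 reads c1=1 → after 2×micro: 2 ⇒ (c0=-7/2, c1=1, c2=2)
[Gauss-Seidel] macro 2: S0 reads c1=1 → after 1×micro: -25/4; S1 reads c2=2 → after 1×micro: 3; S2 reads c1=3 → after 2×micro: 3 ⇒ (c0=-25/4, c1=3, c2=3)
[Gauss-Seidel] macro 3: S0 reads c1=3 → after 1×micro: -99/8; S1 reads c2=3 → after 1×micro: 1; S2 reads c1=1 → after 2×micro: 2 ⇒ (c0=-99/8, c1=1, c2=2)
[Gauss-Seidel] macro 4: S0 reads c1=1 → after 1×micro: -313/16; S1 reads c2=2 → after 1×micro: 3; S2 reads c1=3 → after 2×micro: 3 ⇒ (c0=-313/16, c1=3, c2=3)
[Gauss-Seidel] macro 5: S0 reads c1=3 → after 1×micro: -1035/32; S1 reads c2=3 → after 1×micro: 1; S2 reads c1=1 → after 2×micro: 2 ⇒ (c0=-1035/32, c1=1, c2=2)
[Gauss-Seidel] macro 6: S0 reads c1=1 → after 1×micro: -3169/64; S1 reads c2=2 → after 1×micro: 3; S2 reads c1=3 → after 2×micro: 3 ⇒ (c0=-3169/64, c1=3, c2=3)
[Gauss-Seidel] macro 7: S0 reads c1=3 → after 1×micro: -9891/128; S1 reads c2=3 → after 1×micro: 1; S2 reads c1=1 → after 2×micro: 2 ⇒ (c0=-9891/128, c1=1, c2=2)
[Gauss-Seidel] macro 8: S0 reads c1=1 → after 1×micro: -29929/256; S1 reads c2=2 → after 1×micro: 3; S2 reads c1=3 → after 2×micro: 3 ⇒ (c0=-29929/256, c1=3, c2=3)

first divergence at macro-step: 1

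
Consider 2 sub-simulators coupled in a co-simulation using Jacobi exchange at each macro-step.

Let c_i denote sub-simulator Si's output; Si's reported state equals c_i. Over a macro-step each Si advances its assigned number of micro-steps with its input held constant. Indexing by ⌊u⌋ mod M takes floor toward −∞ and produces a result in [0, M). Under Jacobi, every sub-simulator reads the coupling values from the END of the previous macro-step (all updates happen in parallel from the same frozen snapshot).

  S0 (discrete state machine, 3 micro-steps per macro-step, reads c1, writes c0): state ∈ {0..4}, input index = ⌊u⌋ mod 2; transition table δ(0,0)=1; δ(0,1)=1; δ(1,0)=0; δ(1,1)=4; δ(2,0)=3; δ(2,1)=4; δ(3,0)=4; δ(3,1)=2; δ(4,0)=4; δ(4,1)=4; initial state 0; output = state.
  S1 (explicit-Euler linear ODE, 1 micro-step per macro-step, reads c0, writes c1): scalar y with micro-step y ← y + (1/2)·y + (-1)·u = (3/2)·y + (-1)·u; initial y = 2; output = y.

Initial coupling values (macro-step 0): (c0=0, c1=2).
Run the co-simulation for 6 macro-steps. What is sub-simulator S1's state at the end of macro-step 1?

S1 state at macro-step 1 = 3

macro 1: S0 reads c1=2 → after 3×micro: 1; S1 reads c0=0 → after 1×micro: 3 ⇒ (c0=1, c1=3)
macro 2: S0 reads c1=3 → after 3×micro: 4; S1 reads c0=1 → after 1×micro: 7/2 ⇒ (c0=4, c1=7/2)
macro 3: S0 reads c1=7/2 → after 3×micro: 4; S1 reads c0=4 → after 1×micro: 5/4 ⇒ (c0=4, c1=5/4)
macro 4: S0 reads c1=5/4 → after 3×micro: 4; S1 reads c0=4 → after 1×micro: -17/8 ⇒ (c0=4, c1=-17/8)
macro 5: S0 reads c1=-17/8 → after 3×micro: 4; S1 reads c0=4 → after 1×micro: -115/16 ⇒ (c0=4, c1=-115/16)
macro 6: S0 reads c1=-115/16 → after 3×micro: 4; S1 reads c0=4 → after 1×micro: -473/32 ⇒ (c0=4, c1=-473/32)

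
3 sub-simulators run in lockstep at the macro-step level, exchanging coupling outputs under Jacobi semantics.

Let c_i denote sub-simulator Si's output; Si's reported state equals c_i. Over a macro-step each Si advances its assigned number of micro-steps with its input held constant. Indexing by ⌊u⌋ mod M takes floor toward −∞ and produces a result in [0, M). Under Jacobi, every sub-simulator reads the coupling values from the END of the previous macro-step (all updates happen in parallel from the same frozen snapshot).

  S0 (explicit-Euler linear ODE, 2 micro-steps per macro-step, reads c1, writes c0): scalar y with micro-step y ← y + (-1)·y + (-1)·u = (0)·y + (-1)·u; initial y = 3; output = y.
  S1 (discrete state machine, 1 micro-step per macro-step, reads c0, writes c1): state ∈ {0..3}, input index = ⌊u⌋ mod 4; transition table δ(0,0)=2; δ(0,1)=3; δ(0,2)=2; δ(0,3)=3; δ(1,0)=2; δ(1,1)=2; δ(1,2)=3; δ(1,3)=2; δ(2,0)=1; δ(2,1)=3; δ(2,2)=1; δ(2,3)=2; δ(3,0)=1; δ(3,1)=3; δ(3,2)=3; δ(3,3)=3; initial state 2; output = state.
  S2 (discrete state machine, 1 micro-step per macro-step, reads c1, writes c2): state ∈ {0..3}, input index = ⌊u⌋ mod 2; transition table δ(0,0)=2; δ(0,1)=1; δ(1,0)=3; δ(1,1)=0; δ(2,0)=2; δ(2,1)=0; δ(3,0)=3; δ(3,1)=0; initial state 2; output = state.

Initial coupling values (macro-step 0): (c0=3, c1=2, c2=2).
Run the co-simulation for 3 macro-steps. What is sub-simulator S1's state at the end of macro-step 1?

S1 state at macro-step 1 = 2

macro 1: S0 reads c1=2 → after 2×micro: -2; S1 reads c0=3 → after 1×micro: 2; S2 reads c1=2 → after 1×micro: 2 ⇒ (c0=-2, c1=2, c2=2)
macro 2: S0 reads c1=2 → after 2×micro: -2; S1 reads c0=-2 → after 1×micro: 1; S2 reads c1=2 → after 1×micro: 2 ⇒ (c0=-2, c1=1, c2=2)
macro 3: S0 reads c1=1 → after 2×micro: -1; S1 reads c0=-2 → after 1×micro: 3; S2 reads c1=1 → after 1×micro: 0 ⇒ (c0=-1, c1=3, c2=0)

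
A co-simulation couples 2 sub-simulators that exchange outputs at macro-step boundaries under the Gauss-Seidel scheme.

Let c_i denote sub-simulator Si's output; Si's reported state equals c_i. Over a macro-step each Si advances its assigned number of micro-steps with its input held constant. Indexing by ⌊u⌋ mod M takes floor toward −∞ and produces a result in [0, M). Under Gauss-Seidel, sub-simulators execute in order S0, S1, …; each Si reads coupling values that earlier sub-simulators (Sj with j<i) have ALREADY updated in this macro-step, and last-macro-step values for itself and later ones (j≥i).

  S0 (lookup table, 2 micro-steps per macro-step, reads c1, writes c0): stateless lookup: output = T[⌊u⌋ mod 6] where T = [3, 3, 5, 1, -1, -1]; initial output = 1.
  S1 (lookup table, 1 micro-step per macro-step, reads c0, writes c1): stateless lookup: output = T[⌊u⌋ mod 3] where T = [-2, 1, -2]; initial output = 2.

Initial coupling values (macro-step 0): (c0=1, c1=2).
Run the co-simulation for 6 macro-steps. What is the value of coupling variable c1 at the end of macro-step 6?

macro 1: S0 reads c1=2 → after 2×micro: 5; S1 reads c0=5 → after 1×micro: -2 ⇒ (c0=5, c1=-2)
macro 2: S0 reads c1=-2 → after 2×micro: -1; S1 reads c0=-1 → after 1×micro: -2 ⇒ (c0=-1, c1=-2)
macro 3: S0 reads c1=-2 → after 2×micro: -1; S1 reads c0=-1 → after 1×micro: -2 ⇒ (c0=-1, c1=-2)
macro 4: S0 reads c1=-2 → after 2×micro: -1; S1 reads c0=-1 → after 1×micro: -2 ⇒ (c0=-1, c1=-2)
macro 5: S0 reads c1=-2 → after 2×micro: -1; S1 reads c0=-1 → after 1×micro: -2 ⇒ (c0=-1, c1=-2)
macro 6: S0 reads c1=-2 → after 2×micro: -1; S1 reads c0=-1 → after 1×micro: -2 ⇒ (c0=-1, c1=-2)

c1 at macro-step 6 = -2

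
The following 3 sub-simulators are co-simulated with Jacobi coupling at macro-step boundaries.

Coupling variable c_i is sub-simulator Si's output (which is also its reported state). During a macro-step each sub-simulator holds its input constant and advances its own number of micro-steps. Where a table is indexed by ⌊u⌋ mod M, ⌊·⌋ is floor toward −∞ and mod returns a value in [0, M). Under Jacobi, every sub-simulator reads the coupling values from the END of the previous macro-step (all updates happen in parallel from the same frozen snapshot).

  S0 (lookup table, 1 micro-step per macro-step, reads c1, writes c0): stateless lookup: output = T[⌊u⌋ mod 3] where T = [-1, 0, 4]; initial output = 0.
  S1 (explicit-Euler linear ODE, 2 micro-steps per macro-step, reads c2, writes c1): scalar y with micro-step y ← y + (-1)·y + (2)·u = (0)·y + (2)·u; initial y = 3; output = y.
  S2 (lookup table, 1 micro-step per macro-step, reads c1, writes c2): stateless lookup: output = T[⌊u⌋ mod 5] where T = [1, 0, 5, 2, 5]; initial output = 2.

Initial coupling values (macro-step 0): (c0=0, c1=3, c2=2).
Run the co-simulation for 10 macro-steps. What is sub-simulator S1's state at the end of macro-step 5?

S1 state at macro-step 5 = 2

macro 1: S0 reads c1=3 → after 1×micro: -1; S1 reads c2=2 → after 2×micro: 4; S2 reads c1=3 → after 1×micro: 2 ⇒ (c0=-1, c1=4, c2=2)
macro 2: S0 reads c1=4 → after 1×micro: 0; S1 reads c2=2 → after 2×micro: 4; S2 reads c1=4 → after 1×micro: 5 ⇒ (c0=0, c1=4, c2=5)
macro 3: S0 reads c1=4 → after 1×micro: 0; S1 reads c2=5 → after 2×micro: 10; S2 reads c1=4 → after 1×micro: 5 ⇒ (c0=0, c1=10, c2=5)
macro 4: S0 reads c1=10 → after 1×micro: 0; S1 reads c2=5 → after 2×micro: 10; S2 reads c1=10 → after 1×micro: 1 ⇒ (c0=0, c1=10, c2=1)
macro 5: S0 reads c1=10 → after 1×micro: 0; S1 reads c2=1 → after 2×micro: 2; S2 reads c1=10 → after 1×micro: 1 ⇒ (c0=0, c1=2, c2=1)
macro 6: S0 reads c1=2 → after 1×micro: 4; S1 reads c2=1 → after 2×micro: 2; S2 reads c1=2 → after 1×micro: 5 ⇒ (c0=4, c1=2, c2=5)
macro 7: S0 reads c1=2 → after 1×micro: 4; S1 reads c2=5 → after 2×micro: 10; S2 reads c1=2 → after 1×micro: 5 ⇒ (c0=4, c1=10, c2=5)
macro 8: S0 reads c1=10 → after 1×micro: 0; S1 reads c2=5 → after 2×micro: 10; S2 reads c1=10 → after 1×micro: 1 ⇒ (c0=0, c1=10, c2=1)
macro 9: S0 reads c1=10 → after 1×micro: 0; S1 reads c2=1 → after 2×micro: 2; S2 reads c1=10 → after 1×micro: 1 ⇒ (c0=0, c1=2, c2=1)
macro 10: S0 reads c1=2 → after 1×micro: 4; S1 reads c2=1 → after 2×micro: 2; S2 reads c1=2 → after 1×micro: 5 ⇒ (c0=4, c1=2, c2=5)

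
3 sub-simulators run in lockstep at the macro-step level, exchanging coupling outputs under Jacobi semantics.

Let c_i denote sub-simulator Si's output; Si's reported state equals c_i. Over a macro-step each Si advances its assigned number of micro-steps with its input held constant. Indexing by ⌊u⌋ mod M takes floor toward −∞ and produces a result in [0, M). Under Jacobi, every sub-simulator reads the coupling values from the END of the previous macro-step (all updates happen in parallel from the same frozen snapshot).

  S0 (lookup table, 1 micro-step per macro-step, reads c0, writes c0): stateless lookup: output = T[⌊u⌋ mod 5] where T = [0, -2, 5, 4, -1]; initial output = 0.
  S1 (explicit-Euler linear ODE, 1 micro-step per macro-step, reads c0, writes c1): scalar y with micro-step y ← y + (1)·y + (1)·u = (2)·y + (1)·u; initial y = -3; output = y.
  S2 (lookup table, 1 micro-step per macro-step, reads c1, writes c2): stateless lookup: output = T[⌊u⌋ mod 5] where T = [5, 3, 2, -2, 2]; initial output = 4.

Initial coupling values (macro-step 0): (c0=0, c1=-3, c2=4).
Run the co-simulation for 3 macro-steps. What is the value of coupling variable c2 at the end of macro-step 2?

macro 1: S0 reads c0=0 → after 1×micro: 0; S1 reads c0=0 → after 1×micro: -6; S2 reads c1=-3 → after 1×micro: 2 ⇒ (c0=0, c1=-6, c2=2)
macro 2: S0 reads c0=0 → after 1×micro: 0; S1 reads c0=0 → after 1×micro: -12; S2 reads c1=-6 → after 1×micro: 2 ⇒ (c0=0, c1=-12, c2=2)
macro 3: S0 reads c0=0 → after 1×micro: 0; S1 reads c0=0 → after 1×micro: -24; S2 reads c1=-12 → after 1×micro: -2 ⇒ (c0=0, c1=-24, c2=-2)

c2 at macro-step 2 = 2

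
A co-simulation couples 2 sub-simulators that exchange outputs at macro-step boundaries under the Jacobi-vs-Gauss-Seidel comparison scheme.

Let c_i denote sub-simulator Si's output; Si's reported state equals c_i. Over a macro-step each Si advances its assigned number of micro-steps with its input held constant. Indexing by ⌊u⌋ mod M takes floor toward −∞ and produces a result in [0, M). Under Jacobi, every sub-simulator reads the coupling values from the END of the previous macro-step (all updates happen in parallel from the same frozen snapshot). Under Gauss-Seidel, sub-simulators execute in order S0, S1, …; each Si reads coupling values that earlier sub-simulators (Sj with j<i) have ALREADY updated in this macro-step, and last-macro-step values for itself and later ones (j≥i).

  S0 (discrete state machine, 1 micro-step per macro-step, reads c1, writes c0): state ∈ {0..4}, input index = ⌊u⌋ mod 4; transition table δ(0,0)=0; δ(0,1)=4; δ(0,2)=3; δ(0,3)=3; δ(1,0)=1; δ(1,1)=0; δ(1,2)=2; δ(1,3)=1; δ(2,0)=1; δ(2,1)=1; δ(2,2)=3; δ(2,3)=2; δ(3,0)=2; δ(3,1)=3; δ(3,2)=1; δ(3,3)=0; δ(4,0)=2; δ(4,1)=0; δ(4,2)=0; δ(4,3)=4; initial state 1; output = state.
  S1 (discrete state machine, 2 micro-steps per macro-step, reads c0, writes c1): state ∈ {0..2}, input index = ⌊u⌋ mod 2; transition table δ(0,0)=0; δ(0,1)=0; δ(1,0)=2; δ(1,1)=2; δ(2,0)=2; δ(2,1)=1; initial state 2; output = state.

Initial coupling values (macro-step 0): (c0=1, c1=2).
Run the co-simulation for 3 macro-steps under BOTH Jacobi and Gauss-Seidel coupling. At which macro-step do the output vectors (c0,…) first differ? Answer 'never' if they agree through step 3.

first divergence at macro-step: never

[Jacobi] macro 1: S0 reads c1=2 → after 1×micro: 2; S1 reads c0=1 → after 2×micro: 2 ⇒ (c0=2, c1=2)
[Jacobi] macro 2: S0 reads c1=2 → after 1×micro: 3; S1 reads c0=2 → after 2×micro: 2 ⇒ (c0=3, c1=2)
[Jacobi] macro 3: S0 reads c1=2 → after 1×micro: 1; S1 reads c0=3 → after 2×micro: 2 ⇒ (c0=1, c1=2)
[Gauss-Seidel] macro 1: S0 reads c1=2 → after 1×micro: 2; S1 reads c0=2 → after 2×micro: 2 ⇒ (c0=2, c1=2)
[Gauss-Seidel] macro 2: S0 reads c1=2 → after 1×micro: 3; S1 reads c0=3 → after 2×micro: 2 ⇒ (c0=3, c1=2)
[Gauss-Seidel] macro 3: S0 reads c1=2 → after 1×micro: 1; S1 reads c0=1 → after 2×micro: 2 ⇒ (c0=1, c1=2)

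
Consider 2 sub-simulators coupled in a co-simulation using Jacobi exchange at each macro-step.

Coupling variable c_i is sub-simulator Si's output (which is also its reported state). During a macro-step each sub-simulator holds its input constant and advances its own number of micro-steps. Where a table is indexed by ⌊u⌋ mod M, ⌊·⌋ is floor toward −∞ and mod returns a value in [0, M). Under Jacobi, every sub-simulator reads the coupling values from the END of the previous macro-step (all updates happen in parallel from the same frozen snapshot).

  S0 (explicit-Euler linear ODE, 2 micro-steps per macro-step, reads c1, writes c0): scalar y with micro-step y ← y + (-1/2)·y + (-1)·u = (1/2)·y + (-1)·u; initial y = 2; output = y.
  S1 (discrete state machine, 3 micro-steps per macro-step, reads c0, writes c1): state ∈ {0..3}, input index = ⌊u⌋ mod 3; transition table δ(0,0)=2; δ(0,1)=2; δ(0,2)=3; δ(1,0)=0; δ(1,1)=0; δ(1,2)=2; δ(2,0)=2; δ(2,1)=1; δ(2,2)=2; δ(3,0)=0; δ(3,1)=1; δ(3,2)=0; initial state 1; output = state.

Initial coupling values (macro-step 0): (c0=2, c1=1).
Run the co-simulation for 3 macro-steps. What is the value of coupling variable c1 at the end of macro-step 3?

c1 at macro-step 3 = 2

macro 1: S0 reads c1=1 → after 2×micro: -1; S1 reads c0=2 → after 3×micro: 2 ⇒ (c0=-1, c1=2)
macro 2: S0 reads c1=2 → after 2×micro: -13/4; S1 reads c0=-1 → after 3×micro: 2 ⇒ (c0=-13/4, c1=2)
macro 3: S0 reads c1=2 → after 2×micro: -61/16; S1 reads c0=-13/4 → after 3×micro: 2 ⇒ (c0=-61/16, c1=2)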